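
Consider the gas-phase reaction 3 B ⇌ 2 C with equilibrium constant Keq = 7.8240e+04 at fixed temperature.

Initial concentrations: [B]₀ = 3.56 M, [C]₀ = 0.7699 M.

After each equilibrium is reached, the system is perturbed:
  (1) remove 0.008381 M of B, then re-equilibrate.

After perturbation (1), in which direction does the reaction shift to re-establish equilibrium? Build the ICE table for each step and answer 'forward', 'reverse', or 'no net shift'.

Direction: reverse

Q₀ = 0.01314 vs Keq = 7.8240e+04 ⇒ Q<K, forward
Step 1:
                   B          C
  Initial       3.56     0.7699
  Change       -3.51       2.34
  Equil      0.04982       3.11
  solve Keq expr → x = 1.17; check Q = 7.8240e+04
Then remove 0.008381 M of B.
Step 2:
                   B          C
  Initial    0.04143       3.11
  Change    0.008322  -0.005548
  Equil      0.04976      3.104
  solve Keq expr → x = -0.002774; check Q = 7.8240e+04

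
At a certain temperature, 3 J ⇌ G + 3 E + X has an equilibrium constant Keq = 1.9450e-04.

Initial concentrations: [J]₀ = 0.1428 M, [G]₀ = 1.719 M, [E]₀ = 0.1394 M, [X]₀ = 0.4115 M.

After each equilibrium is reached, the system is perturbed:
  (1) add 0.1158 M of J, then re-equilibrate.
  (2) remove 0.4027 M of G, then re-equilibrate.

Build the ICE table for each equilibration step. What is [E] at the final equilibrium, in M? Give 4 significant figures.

Q₀ = 0.658 vs Keq = 1.9450e-04 ⇒ Q>K, reverse
Step 1:
                    J           G           E           X
  Initial      0.1428       1.719      0.1394      0.4115
  Change       0.1215    -0.04049     -0.1215    -0.04049
  Equil        0.2643       1.679     0.01793       0.371
  solve Keq expr → x = -0.04049; check Q = 1.9450e-04
Then add 0.1158 M of J.
Step 2:
                    J           G           E           X
  Initial      0.3801       1.679     0.01793       0.371
  Change    -0.007295    0.002432    0.007295    0.002432
  Equil        0.3728       1.681     0.02522      0.3734
  solve Keq expr → x = 0.002432; check Q = 1.9450e-04
Then remove 0.4027 M of G.
Step 3:
                    J           G           E           X
  Initial      0.3728       1.278     0.02522      0.3734
  Change    -0.002223  7.4097e-04    0.002223  7.4097e-04
  Equil        0.3706       1.279     0.02745      0.3742
  solve Keq expr → x = 7.4097e-04; check Q = 1.9450e-04

[E]_eq = 0.02745 M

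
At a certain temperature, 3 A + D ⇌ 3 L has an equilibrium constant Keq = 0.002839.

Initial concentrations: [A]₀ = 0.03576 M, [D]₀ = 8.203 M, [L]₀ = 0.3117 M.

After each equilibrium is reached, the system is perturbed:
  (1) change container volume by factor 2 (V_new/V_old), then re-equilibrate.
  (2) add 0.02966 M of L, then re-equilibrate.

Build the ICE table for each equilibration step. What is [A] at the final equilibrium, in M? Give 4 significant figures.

Q₀ = 80.73 vs Keq = 0.002839 ⇒ Q>K, reverse
Step 1:
                   A          D          L
  Initial    0.03576      8.203     0.3117
  Change      0.2343    0.07811    -0.2343
  Equil       0.2701      8.281    0.07737
  solve Keq expr → x = -0.07811; check Q = 0.002839
Then change container volume by factor 2 (V_new/V_old).
Step 2:
                   A          D          L
  Initial      0.135      4.141    0.03869
  Change    0.006498   0.002166  -0.006498
  Equil       0.1415      4.143    0.03219
  solve Keq expr → x = -0.002166; check Q = 0.002839
Then add 0.02966 M of L.
Step 3:
                   A          D          L
  Initial     0.1415      4.143    0.06185
  Change     0.02414   0.008048   -0.02414
  Equil       0.1657      4.151     0.0377
  solve Keq expr → x = -0.008048; check Q = 0.002839

[A]_eq = 0.1657 M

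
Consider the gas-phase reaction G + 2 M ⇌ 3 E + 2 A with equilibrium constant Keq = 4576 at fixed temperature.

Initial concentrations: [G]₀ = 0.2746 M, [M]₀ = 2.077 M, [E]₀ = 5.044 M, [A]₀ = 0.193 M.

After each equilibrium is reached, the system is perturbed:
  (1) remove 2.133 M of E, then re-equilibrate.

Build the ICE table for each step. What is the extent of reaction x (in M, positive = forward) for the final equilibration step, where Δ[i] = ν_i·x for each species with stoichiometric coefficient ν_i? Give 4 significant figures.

Q₀ = 4.035 vs Keq = 4576 ⇒ Q<K, forward
Step 1:
                    G           M           E           A
  init         0.2746       2.077       5.044       0.193
  Δ           -0.2651     -0.5302      0.7953      0.5302
  eq          0.00951       1.547       5.839      0.7232
  solve Keq expr → x = 0.2651; check Q = 4576
Then remove 2.133 M of E.
Step 2:
                    G           M           E           A
  init        0.00951       1.547       3.706      0.7232
  Δ         -0.006896    -0.01379     0.02069     0.01379
  eq         0.002614       1.533       3.727       0.737
  solve Keq expr → x = 0.006896; check Q = 4576

x = 0.006896 M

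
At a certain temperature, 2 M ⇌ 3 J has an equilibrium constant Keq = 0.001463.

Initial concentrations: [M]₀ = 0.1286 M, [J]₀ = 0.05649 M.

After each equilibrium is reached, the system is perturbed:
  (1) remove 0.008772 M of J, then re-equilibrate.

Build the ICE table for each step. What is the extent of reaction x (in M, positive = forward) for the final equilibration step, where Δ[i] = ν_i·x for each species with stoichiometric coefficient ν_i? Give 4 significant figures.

Q₀ = 0.0109 vs Keq = 0.001463 ⇒ Q>K, reverse
Step 1:
                  M         J
  Initial    0.1286   0.05649
  Change    0.01674  -0.02511
  Equil      0.1453   0.03138
  solve Keq expr → x = -0.00837; check Q = 0.001463
Then remove 0.008772 M of J.
Step 2:
                  M         J
  Initial    0.1453   0.02261
  Change  -0.005333     0.008
  Equil        0.14   0.03061
  solve Keq expr → x = 0.002667; check Q = 0.001463

x = 0.002667 M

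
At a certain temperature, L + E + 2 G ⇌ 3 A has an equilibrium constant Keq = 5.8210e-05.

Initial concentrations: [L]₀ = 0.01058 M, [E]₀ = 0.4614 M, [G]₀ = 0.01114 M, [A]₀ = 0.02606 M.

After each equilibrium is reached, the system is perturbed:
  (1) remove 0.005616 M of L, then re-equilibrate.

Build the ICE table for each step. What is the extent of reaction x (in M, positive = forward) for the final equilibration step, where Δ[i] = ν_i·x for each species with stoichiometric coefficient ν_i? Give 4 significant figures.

x = -2.6797e-05 M

Q₀ = 29.21 vs Keq = 5.8210e-05 ⇒ Q>K, reverse
Step 1:
                    L           E           G           A
  Initial     0.01058      0.4614     0.01114     0.02606
  Change     0.008439    0.008439     0.01688    -0.02532
  Equil       0.01902      0.4698     0.02802  7.4190e-04
  solve Keq expr → x = -0.008439; check Q = 5.8210e-05
Then remove 0.005616 M of L.
Step 2:
                    L           E           G           A
  Initial      0.0134      0.4698     0.02802  7.4190e-04
  Change   2.6797e-05  2.6797e-05  5.3595e-05 -8.0392e-05
  Equil       0.01343      0.4699     0.02807  6.6151e-04
  solve Keq expr → x = -2.6797e-05; check Q = 5.8210e-05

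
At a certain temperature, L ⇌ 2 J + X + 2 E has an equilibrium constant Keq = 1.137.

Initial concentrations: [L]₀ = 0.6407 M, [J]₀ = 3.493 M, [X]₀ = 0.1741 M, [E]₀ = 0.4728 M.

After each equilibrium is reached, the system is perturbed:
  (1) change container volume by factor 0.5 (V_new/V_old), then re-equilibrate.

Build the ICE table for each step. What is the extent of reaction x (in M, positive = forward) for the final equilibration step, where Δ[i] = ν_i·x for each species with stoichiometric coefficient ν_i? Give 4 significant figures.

Q₀ = 0.7411 vs Keq = 1.137 ⇒ Q<K, forward
Step 1:
                    L           J           X           E
  I            0.6407       3.493      0.1741      0.4728
  C          -0.02659     0.05319     0.02659     0.05319
  E            0.6141       3.546      0.2007       0.526
  solve Keq expr → x = 0.02659; check Q = 1.137
Then change container volume by factor 0.5 (V_new/V_old).
Step 2:
                    L           J           X           E
  I             1.228       7.092      0.4014       1.052
  C            0.2613     -0.5227     -0.2613     -0.5227
  E              1.49        6.57      0.1401      0.5293
  solve Keq expr → x = -0.2613; check Q = 1.137

x = -0.2613 M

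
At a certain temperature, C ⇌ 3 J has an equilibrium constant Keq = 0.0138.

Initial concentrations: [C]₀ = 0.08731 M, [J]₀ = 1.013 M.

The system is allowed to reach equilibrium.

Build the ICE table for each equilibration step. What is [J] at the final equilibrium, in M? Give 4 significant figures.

[J]_eq = 0.1718 M

Q₀ = 11.91 vs Keq = 0.0138 ⇒ Q>K, reverse
Step 1:
                  C         J
  init      0.08731     1.013
  Δ          0.2804   -0.8412
  eq         0.3677    0.1718
  solve Keq expr → x = -0.2804; check Q = 0.0138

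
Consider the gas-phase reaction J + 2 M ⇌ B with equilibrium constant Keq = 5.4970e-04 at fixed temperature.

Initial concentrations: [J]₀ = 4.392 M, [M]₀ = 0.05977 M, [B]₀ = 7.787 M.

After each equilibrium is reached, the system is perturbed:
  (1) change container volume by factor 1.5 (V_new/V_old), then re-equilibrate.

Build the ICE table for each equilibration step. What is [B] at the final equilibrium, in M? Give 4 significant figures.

[B]_eq = 0.3942 M

Q₀ = 496.3 vs Keq = 5.4970e-04 ⇒ Q>K, reverse
Step 1:
                  J         M         B
  init        4.392   0.05977     7.787
  Δ           6.688     13.38    -6.688
  eq          11.08     13.44     1.099
  solve Keq expr → x = -6.688; check Q = 5.4970e-04
Then change container volume by factor 1.5 (V_new/V_old).
Step 2:
                  J         M         B
  init        7.386     8.957    0.7329
  Δ          0.3387    0.6775   -0.3387
  eq          7.725     9.634    0.3942
  solve Keq expr → x = -0.3387; check Q = 5.4970e-04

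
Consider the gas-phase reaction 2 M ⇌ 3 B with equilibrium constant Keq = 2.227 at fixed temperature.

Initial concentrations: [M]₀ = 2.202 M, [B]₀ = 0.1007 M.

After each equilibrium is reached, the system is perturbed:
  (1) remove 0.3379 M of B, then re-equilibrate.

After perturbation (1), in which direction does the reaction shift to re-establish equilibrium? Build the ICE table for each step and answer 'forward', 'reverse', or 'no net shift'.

Q₀ = 2.1060e-04 vs Keq = 2.227 ⇒ Q<K, forward
Step 1:
                  M         B
  Initial     2.202    0.1007
  Change    -0.9462     1.419
  Equil       1.256      1.52
  solve Keq expr → x = 0.4731; check Q = 2.227
Then remove 0.3379 M of B.
Step 2:
                  M         B
  Initial     1.256     1.182
  Change    -0.1454    0.2182
  Equil        1.11       1.4
  solve Keq expr → x = 0.07272; check Q = 2.227

Direction: forward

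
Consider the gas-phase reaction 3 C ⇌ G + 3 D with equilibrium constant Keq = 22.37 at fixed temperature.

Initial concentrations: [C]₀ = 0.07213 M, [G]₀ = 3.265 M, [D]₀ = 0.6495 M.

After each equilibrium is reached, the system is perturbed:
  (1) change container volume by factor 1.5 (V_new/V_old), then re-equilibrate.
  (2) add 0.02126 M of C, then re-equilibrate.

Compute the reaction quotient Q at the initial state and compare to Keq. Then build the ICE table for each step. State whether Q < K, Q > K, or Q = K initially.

Q₀ = 2384; Q > K (proceeds reverse)

Q₀ = 2384 vs Keq = 22.37 ⇒ Q>K, reverse
Step 1:
                    C           G           D
  Initial     0.07213       3.265      0.6495
  Change       0.1758    -0.05859     -0.1758
  Equil        0.2479       3.206      0.4737
  solve Keq expr → x = -0.05859; check Q = 22.37
Then change container volume by factor 1.5 (V_new/V_old).
Step 2:
                    C           G           D
  Initial      0.1653       2.138      0.3158
  Change     -0.01426    0.004754     0.01426
  Equil         0.151       2.142      0.3301
  solve Keq expr → x = 0.004754; check Q = 22.37
Then add 0.02126 M of C.
Step 3:
                    C           G           D
  Initial      0.1723       2.142      0.3301
  Change     -0.01451    0.004835     0.01451
  Equil        0.1578       2.147      0.3446
  solve Keq expr → x = 0.004835; check Q = 22.37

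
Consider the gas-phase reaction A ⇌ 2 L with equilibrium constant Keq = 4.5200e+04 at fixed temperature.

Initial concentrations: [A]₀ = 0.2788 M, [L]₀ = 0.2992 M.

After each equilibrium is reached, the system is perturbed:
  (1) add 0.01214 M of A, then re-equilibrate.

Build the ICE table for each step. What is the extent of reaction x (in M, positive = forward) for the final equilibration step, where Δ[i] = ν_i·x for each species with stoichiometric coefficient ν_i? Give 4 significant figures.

Q₀ = 0.3211 vs Keq = 4.5200e+04 ⇒ Q<K, forward
Step 1:
                    A           L
  Initial      0.2788      0.2992
  Change      -0.2788      0.5576
  Equil    1.6240e-05      0.8568
  solve Keq expr → x = 0.2788; check Q = 4.5200e+04
Then add 0.01214 M of A.
Step 2:
                    A           L
  Initial     0.01216      0.8568
  Change     -0.01214     0.02428
  Equil    1.7173e-05       0.881
  solve Keq expr → x = 0.01214; check Q = 4.5200e+04

x = 0.01214 M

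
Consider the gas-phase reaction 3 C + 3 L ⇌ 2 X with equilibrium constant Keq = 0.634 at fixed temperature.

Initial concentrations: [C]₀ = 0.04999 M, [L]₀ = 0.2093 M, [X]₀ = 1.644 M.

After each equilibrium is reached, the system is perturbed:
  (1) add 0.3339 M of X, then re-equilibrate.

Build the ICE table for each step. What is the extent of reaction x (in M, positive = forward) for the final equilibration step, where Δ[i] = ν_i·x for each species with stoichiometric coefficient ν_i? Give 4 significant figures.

Q₀ = 2.3596e+06 vs Keq = 0.634 ⇒ Q>K, reverse
Step 1:
                  C         L         X
  init      0.04999    0.2093     1.644
  Δ          0.9549    0.9549   -0.6366
  eq          1.005     1.164     1.007
  solve Keq expr → x = -0.3183; check Q = 0.634
Then add 0.3339 M of X.
Step 2:
                  C         L         X
  init        1.005     1.164     1.341
  Δ         0.09004   0.09004  -0.06003
  eq          1.095     1.254     1.281
  solve Keq expr → x = -0.03001; check Q = 0.634

x = -0.03001 M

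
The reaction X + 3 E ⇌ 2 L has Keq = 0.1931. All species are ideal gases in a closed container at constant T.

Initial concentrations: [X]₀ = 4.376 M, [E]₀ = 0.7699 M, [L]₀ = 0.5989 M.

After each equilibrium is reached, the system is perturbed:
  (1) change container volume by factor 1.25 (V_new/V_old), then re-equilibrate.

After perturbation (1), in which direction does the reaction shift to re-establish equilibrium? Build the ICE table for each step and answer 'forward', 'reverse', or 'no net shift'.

Q₀ = 0.1796 vs Keq = 0.1931 ⇒ Q<K, forward
Step 1:
                   X          E          L
  I            4.376     0.7699     0.5989
  C        -0.003885   -0.01165   0.007769
  E            4.372     0.7582     0.6067
  solve Keq expr → x = 0.003885; check Q = 0.1931
Then change container volume by factor 1.25 (V_new/V_old).
Step 2:
                   X          E          L
  I            3.498     0.6066     0.4853
  C          0.01937     0.0581   -0.03874
  E            3.517     0.6647     0.4466
  solve Keq expr → x = -0.01937; check Q = 0.1931

Direction: reverse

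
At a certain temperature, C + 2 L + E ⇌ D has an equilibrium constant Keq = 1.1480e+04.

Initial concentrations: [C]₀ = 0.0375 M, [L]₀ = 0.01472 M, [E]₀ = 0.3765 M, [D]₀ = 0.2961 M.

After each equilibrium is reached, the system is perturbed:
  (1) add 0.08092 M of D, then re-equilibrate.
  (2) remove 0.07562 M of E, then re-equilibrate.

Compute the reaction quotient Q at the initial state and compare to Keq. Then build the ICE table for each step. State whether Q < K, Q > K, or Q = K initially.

Q₀ = 9.6789e+04; Q > K (proceeds reverse)

Q₀ = 9.6789e+04 vs Keq = 1.1480e+04 ⇒ Q>K, reverse
Step 1:
                   C          L          E          D
  init        0.0375    0.01472     0.3765     0.2961
  Δ          0.01085     0.0217    0.01085   -0.01085
  eq         0.04835    0.03642     0.3874     0.2852
  solve Keq expr → x = -0.01085; check Q = 1.1480e+04
Then add 0.08092 M of D.
Step 2:
                   C          L          E          D
  init       0.04835    0.03642     0.3874     0.3662
  Δ         0.001921   0.003842   0.001921  -0.001921
  eq         0.05027    0.04027     0.3893     0.3642
  solve Keq expr → x = -0.001921; check Q = 1.1480e+04
Then remove 0.07562 M of E.
Step 3:
                   C          L          E          D
  init       0.05027    0.04027     0.3137     0.3642
  Δ          0.00179   0.003581    0.00179   -0.00179
  eq         0.05206    0.04385     0.3154     0.3625
  solve Keq expr → x = -0.00179; check Q = 1.1480e+04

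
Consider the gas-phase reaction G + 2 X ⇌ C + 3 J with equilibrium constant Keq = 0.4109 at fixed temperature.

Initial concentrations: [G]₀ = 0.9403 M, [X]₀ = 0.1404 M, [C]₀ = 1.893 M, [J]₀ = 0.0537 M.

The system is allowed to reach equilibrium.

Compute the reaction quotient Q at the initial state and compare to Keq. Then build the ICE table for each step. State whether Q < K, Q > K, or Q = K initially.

Q₀ = 0.01582 vs Keq = 0.4109 ⇒ Q<K, forward
Step 1:
                   G          X          C          J
  Initial     0.9403     0.1404      1.893     0.0537
  Change    -0.02255   -0.04511    0.02255    0.06766
  Equil       0.9177    0.09529      1.916     0.1214
  solve Keq expr → x = 0.02255; check Q = 0.4109

Q₀ = 0.01582; Q < K (proceeds forward)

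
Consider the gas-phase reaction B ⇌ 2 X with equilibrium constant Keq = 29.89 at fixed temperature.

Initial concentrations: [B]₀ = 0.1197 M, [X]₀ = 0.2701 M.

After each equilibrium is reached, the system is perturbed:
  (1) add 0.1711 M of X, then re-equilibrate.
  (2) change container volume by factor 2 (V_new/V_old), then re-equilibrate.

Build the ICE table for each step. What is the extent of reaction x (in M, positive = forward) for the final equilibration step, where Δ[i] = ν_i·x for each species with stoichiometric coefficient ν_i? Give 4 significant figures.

Q₀ = 0.6095 vs Keq = 29.89 ⇒ Q<K, forward
Step 1:
                  B         X
  init       0.1197    0.2701
  Δ         -0.1116    0.2231
  eq       0.008139    0.4932
  solve Keq expr → x = 0.1116; check Q = 29.89
Then add 0.1711 M of X.
Step 2:
                  B         X
  init     0.008139    0.6643
  Δ         0.00609  -0.01218
  eq        0.01423    0.6521
  solve Keq expr → x = -0.00609; check Q = 29.89
Then change container volume by factor 2 (V_new/V_old).
Step 3:
                  B         X
  init     0.007114    0.3261
  Δ       -0.003407  0.006814
  eq       0.003707    0.3329
  solve Keq expr → x = 0.003407; check Q = 29.89

x = 0.003407 M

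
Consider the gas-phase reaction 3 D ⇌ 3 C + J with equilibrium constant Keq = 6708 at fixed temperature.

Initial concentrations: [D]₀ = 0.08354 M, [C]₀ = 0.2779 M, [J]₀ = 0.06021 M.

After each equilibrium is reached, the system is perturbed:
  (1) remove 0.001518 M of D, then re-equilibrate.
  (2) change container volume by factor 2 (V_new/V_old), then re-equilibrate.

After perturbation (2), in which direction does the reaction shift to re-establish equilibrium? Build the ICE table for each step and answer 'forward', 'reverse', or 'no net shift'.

Direction: forward

Q₀ = 2.216 vs Keq = 6708 ⇒ Q<K, forward
Step 1:
                    D           C           J
  I           0.08354      0.2779     0.06021
  C           -0.0753      0.0753      0.0251
  E          0.008244      0.3532     0.08531
  solve Keq expr → x = 0.0251; check Q = 6708
Then remove 0.001518 M of D.
Step 2:
                    D           C           J
  I          0.006726      0.3532     0.08531
  C          0.001468   -0.001468 -4.8934e-04
  E          0.008194      0.3517     0.08482
  solve Keq expr → x = -4.8934e-04; check Q = 6708
Then change container volume by factor 2 (V_new/V_old).
Step 3:
                    D           C           J
  I          0.004097      0.1759     0.04241
  C       -8.2298e-04  8.2298e-04  2.7433e-04
  E          0.003274      0.1767     0.04268
  solve Keq expr → x = 2.7433e-04; check Q = 6708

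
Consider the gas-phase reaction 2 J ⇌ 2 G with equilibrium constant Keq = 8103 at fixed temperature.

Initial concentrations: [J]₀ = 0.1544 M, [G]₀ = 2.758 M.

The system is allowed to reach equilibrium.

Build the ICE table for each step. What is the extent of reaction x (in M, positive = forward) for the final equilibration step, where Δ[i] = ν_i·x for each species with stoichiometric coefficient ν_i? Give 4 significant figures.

x = 0.0612 M

Q₀ = 319.1 vs Keq = 8103 ⇒ Q<K, forward
Step 1:
                    J           G
  Initial      0.1544       2.758
  Change      -0.1224      0.1224
  Equil         0.032        2.88
  solve Keq expr → x = 0.0612; check Q = 8103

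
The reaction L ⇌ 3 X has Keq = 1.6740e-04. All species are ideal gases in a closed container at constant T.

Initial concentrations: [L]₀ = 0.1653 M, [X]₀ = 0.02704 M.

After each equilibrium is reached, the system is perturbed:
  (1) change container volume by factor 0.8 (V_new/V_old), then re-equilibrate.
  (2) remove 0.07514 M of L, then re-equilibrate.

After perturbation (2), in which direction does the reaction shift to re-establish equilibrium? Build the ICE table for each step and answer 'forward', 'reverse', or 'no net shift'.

Direction: reverse

Q₀ = 1.1960e-04 vs Keq = 1.6740e-04 ⇒ Q<K, forward
Step 1:
                   L          X
  init        0.1653    0.02704
  Δ        -0.001048   0.003143
  eq          0.1643    0.03018
  solve Keq expr → x = 0.001048; check Q = 1.6740e-04
Then change container volume by factor 0.8 (V_new/V_old).
Step 2:
                   L          X
  init        0.2053    0.03773
  Δ         0.001708  -0.005125
  eq           0.207     0.0326
  solve Keq expr → x = -0.001708; check Q = 1.6740e-04
Then remove 0.07514 M of L.
Step 3:
                   L          X
  init        0.1319     0.0326
  Δ         0.001482  -0.004445
  eq          0.1334    0.02816
  solve Keq expr → x = -0.001482; check Q = 1.6740e-04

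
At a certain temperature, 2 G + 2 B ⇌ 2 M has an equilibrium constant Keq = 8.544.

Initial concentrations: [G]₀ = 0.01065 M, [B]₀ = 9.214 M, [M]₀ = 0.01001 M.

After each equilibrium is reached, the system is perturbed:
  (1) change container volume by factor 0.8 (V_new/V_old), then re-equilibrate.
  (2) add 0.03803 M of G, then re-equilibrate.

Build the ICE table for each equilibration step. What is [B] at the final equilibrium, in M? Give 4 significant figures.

Q₀ = 0.01041 vs Keq = 8.544 ⇒ Q<K, forward
Step 1:
                  G         B         M
  Initial   0.01065     9.214   0.01001
  Change   -0.00991  -0.00991   0.00991
  Equil   7.4040e-04     9.204   0.01992
  solve Keq expr → x = 0.004955; check Q = 8.544
Then change container volume by factor 0.8 (V_new/V_old).
Step 2:
                  G         B         M
  Initial 9.2551e-04     11.51    0.0249
  Change  -1.7974e-04 -1.7974e-04 1.7974e-04
  Equil   7.4576e-04      11.5   0.02508
  solve Keq expr → x = 8.9872e-05; check Q = 8.544
Then add 0.03803 M of G.
Step 3:
                  G         B         M
  Initial   0.03878      11.5   0.02508
  Change   -0.03693  -0.03693   0.03693
  Equil     0.00185     11.47   0.06201
  solve Keq expr → x = 0.01846; check Q = 8.544

[B]_eq = 11.47 M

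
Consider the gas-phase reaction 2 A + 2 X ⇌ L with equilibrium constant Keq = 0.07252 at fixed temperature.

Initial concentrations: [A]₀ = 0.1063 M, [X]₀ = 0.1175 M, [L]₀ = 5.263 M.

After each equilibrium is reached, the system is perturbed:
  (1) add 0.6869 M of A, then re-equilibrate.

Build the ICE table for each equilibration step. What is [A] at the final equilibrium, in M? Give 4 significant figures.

Q₀ = 3.3736e+04 vs Keq = 0.07252 ⇒ Q>K, reverse
Step 1:
                  A         X         L
  init       0.1063    0.1175     5.263
  Δ           2.606     2.606    -1.303
  eq          2.713     2.724      3.96
  solve Keq expr → x = -1.303; check Q = 0.07252
Then add 0.6869 M of A.
Step 2:
                  A         X         L
  init          3.4     2.724      3.96
  Δ         -0.2976   -0.2976    0.1488
  eq          3.102     2.426     4.109
  solve Keq expr → x = 0.1488; check Q = 0.07252

[A]_eq = 3.102 M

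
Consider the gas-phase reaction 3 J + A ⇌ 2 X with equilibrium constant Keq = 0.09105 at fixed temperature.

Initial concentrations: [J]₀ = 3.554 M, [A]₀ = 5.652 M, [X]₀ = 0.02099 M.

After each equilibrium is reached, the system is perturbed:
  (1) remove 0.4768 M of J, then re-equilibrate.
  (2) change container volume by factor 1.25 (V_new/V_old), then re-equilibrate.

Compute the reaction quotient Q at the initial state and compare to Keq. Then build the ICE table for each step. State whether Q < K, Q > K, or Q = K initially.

Q₀ = 1.7365e-06 vs Keq = 0.09105 ⇒ Q<K, forward
Step 1:
                  J         A         X
  init        3.554     5.652   0.02099
  Δ          -1.975   -0.6584     1.317
  eq          1.579     4.994     1.338
  solve Keq expr → x = 0.6584; check Q = 0.09105
Then remove 0.4768 M of J.
Step 2:
                  J         A         X
  init        1.102     4.994     1.338
  Δ          0.3037    0.1012   -0.2025
  eq          1.406     5.095     1.135
  solve Keq expr → x = -0.1012; check Q = 0.09105
Then change container volume by factor 1.25 (V_new/V_old).
Step 3:
                  J         A         X
  init        1.125     4.076    0.9082
  Δ          0.1073   0.03577  -0.07155
  eq          1.232     4.112    0.8367
  solve Keq expr → x = -0.03577; check Q = 0.09105

Q₀ = 1.7365e-06; Q < K (proceeds forward)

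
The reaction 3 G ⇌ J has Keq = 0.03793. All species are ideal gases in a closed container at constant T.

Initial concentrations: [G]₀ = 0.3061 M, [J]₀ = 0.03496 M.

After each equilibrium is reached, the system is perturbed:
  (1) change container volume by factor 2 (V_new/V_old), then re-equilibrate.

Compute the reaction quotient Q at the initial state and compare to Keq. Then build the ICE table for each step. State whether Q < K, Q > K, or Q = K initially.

Q₀ = 1.219; Q > K (proceeds reverse)

Q₀ = 1.219 vs Keq = 0.03793 ⇒ Q>K, reverse
Step 1:
                    G           J
  I            0.3061     0.03496
  C            0.0974    -0.03247
  E            0.4035    0.002492
  solve Keq expr → x = -0.03247; check Q = 0.03793
Then change container volume by factor 2 (V_new/V_old).
Step 2:
                    G           J
  I            0.2018    0.001246
  C          0.002764 -9.2148e-04
  E            0.2045  3.2447e-04
  solve Keq expr → x = -9.2148e-04; check Q = 0.03793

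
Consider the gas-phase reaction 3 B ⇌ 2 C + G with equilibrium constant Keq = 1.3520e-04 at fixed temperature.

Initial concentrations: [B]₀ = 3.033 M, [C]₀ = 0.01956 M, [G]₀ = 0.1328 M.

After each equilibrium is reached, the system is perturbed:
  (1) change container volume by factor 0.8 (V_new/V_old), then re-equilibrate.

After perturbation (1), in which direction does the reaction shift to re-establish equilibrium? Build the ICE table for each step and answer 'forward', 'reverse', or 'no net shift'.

Q₀ = 1.8210e-06 vs Keq = 1.3520e-04 ⇒ Q<K, forward
Step 1:
                  B         C         G
  Initial     3.033   0.01956    0.1328
  Change    -0.1659    0.1106    0.0553
  Equil       2.867    0.1302    0.1881
  solve Keq expr → x = 0.0553; check Q = 1.3520e-04
Then change container volume by factor 0.8 (V_new/V_old).
Step 2:
                  B         C         G
  Initial     3.584    0.1627    0.2351
  Change          0         0         0
  Equil       3.584    0.1627    0.2351
  solve Keq expr → x = 0; check Q = 1.3520e-04

Direction: no net shift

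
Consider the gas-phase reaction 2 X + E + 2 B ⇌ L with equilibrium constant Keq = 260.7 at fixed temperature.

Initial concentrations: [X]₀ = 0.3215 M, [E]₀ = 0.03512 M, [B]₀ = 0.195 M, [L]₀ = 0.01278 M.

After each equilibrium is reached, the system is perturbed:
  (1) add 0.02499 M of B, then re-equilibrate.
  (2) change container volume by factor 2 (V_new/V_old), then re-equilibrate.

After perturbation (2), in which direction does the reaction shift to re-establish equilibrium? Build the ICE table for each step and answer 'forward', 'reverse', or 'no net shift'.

Q₀ = 92.59 vs Keq = 260.7 ⇒ Q<K, forward
Step 1:
                  X         E         B         L
  Initial    0.3215   0.03512     0.195   0.01278
  Change   -0.01629 -0.008144  -0.01629  0.008144
  Equil      0.3052   0.02698    0.1787   0.02092
  solve Keq expr → x = 0.008144; check Q = 260.7
Then add 0.02499 M of B.
Step 2:
                  X         E         B         L
  Initial    0.3052   0.02698    0.2037   0.02092
  Change  -0.004468 -0.002234 -0.004468  0.002234
  Equil      0.3007   0.02474    0.1992   0.02316
  solve Keq expr → x = 0.002234; check Q = 260.7
Then change container volume by factor 2 (V_new/V_old).
Step 3:
                  X         E         B         L
  Initial    0.1504   0.01237   0.09962   0.01158
  Change    0.01864   0.00932   0.01864  -0.00932
  Equil       0.169   0.02169    0.1183  0.002259
  solve Keq expr → x = -0.00932; check Q = 260.7

Direction: reverse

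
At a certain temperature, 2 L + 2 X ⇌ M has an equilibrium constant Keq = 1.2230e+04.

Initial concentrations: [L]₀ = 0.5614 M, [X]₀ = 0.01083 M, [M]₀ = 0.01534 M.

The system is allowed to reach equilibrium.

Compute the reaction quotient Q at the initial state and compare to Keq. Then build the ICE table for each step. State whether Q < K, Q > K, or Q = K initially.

Q₀ = 415; Q < K (proceeds forward)

Q₀ = 415 vs Keq = 1.2230e+04 ⇒ Q<K, forward
Step 1:
                  L         X         M
  Initial    0.5614   0.01083   0.01534
  Change   -0.00854  -0.00854   0.00427
  Equil      0.5529   0.00229   0.01961
  solve Keq expr → x = 0.00427; check Q = 1.2230e+04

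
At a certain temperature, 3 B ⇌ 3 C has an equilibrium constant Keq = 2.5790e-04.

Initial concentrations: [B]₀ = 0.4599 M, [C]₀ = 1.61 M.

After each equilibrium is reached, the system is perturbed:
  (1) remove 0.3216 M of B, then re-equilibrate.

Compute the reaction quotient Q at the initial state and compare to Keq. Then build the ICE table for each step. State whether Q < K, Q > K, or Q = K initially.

Q₀ = 42.9 vs Keq = 2.5790e-04 ⇒ Q>K, reverse
Step 1:
                    B           C
  Initial      0.4599        1.61
  Change        1.486      -1.486
  Equil         1.946      0.1239
  solve Keq expr → x = -0.4954; check Q = 2.5790e-04
Then remove 0.3216 M of B.
Step 2:
                    B           C
  Initial       1.624      0.1239
  Change      0.01925    -0.01925
  Equil         1.644      0.1046
  solve Keq expr → x = -0.006415; check Q = 2.5790e-04

Q₀ = 42.9; Q > K (proceeds reverse)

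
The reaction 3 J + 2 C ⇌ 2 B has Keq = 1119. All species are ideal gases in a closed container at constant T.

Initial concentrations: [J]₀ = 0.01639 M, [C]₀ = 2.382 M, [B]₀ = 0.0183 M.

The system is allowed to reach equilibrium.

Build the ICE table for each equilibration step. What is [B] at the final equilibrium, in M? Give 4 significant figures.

[B]_eq = 0.02606 M

Q₀ = 13.41 vs Keq = 1119 ⇒ Q<K, forward
Step 1:
                  J         C         B
  Initial   0.01639     2.382    0.0183
  Change   -0.01163 -0.007756  0.007756
  Equil    0.004757     2.374   0.02606
  solve Keq expr → x = 0.003878; check Q = 1119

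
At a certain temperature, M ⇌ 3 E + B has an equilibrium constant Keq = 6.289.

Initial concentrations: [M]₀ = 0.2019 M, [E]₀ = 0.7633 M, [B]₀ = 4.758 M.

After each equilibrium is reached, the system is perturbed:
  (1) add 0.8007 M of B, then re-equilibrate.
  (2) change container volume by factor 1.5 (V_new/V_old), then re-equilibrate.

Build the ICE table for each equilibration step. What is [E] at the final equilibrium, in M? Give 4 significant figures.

Q₀ = 10.48 vs Keq = 6.289 ⇒ Q>K, reverse
Step 1:
                    M           E           B
  I            0.2019      0.7633       4.758
  C           0.02941    -0.08823    -0.02941
  E            0.2313      0.6751       4.729
  solve Keq expr → x = -0.02941; check Q = 6.289
Then add 0.8007 M of B.
Step 2:
                    M           E           B
  I            0.2313      0.6751       5.529
  C          0.008681    -0.02604   -0.008681
  E              0.24       0.649       5.521
  solve Keq expr → x = -0.008681; check Q = 6.289
Then change container volume by factor 1.5 (V_new/V_old).
Step 3:
                    M           E           B
  I              0.16      0.4327        3.68
  C          -0.04739      0.1422     0.04739
  E            0.1126      0.5749       3.728
  solve Keq expr → x = 0.04739; check Q = 6.289

[E]_eq = 0.5749 M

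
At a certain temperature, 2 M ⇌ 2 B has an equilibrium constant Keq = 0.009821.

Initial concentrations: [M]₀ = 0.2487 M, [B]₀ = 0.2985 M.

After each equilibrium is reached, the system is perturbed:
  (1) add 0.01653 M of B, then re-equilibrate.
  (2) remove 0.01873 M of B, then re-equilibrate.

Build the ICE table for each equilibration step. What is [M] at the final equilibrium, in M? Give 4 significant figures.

Q₀ = 1.441 vs Keq = 0.009821 ⇒ Q>K, reverse
Step 1:
                   M          B
  Initial     0.2487     0.2985
  Change      0.2492    -0.2492
  Equil       0.4979    0.04934
  solve Keq expr → x = -0.1246; check Q = 0.009821
Then add 0.01653 M of B.
Step 2:
                   M          B
  Initial     0.4979    0.06587
  Change     0.01504   -0.01504
  Equil       0.5129    0.05083
  solve Keq expr → x = -0.00752; check Q = 0.009821
Then remove 0.01873 M of B.
Step 3:
                   M          B
  Initial     0.5129     0.0321
  Change    -0.01704    0.01704
  Equil       0.4959    0.04914
  solve Keq expr → x = 0.008521; check Q = 0.009821

[M]_eq = 0.4959 M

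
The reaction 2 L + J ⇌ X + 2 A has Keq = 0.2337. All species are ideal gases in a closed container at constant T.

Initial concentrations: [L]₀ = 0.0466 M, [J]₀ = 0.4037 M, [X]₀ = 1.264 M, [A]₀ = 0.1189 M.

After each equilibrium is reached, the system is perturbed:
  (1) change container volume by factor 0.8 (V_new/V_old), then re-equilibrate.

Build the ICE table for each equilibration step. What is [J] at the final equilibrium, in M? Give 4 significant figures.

[J]_eq = 0.5556 M

Q₀ = 20.38 vs Keq = 0.2337 ⇒ Q>K, reverse
Step 1:
                   L          J          X          A
  I           0.0466     0.4037      1.264     0.1189
  C          0.08155    0.04078   -0.04078   -0.08155
  E           0.1282     0.4445      1.223    0.03735
  solve Keq expr → x = -0.04078; check Q = 0.2337
Then change container volume by factor 0.8 (V_new/V_old).
Step 2:
                   L          J          X          A
  I           0.1602     0.5556      1.529    0.04668
  C                0          0          0          0
  E           0.1602     0.5556      1.529    0.04668
  solve Keq expr → x = 0; check Q = 0.2337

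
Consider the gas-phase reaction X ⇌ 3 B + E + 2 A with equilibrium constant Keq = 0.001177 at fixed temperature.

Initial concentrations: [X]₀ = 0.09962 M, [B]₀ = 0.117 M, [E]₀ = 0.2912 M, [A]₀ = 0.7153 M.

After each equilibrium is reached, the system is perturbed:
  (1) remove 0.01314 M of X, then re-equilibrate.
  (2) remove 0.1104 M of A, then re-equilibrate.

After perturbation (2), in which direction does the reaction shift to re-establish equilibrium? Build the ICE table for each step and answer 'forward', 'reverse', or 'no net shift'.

Direction: forward

Q₀ = 0.002395 vs Keq = 0.001177 ⇒ Q>K, reverse
Step 1:
                  X         B         E         A
  init      0.09962     0.117    0.2912    0.7153
  Δ        0.006869  -0.02061 -0.006869  -0.01374
  eq         0.1065   0.09639    0.2843    0.7016
  solve Keq expr → x = -0.006869; check Q = 0.001177
Then remove 0.01314 M of X.
Step 2:
                  X         B         E         A
  init      0.09335   0.09639    0.2843    0.7016
  Δ        0.001146 -0.003437 -0.001146 -0.002291
  eq        0.09449   0.09296    0.2832    0.6993
  solve Keq expr → x = -0.001146; check Q = 0.001177
Then remove 0.1104 M of A.
Step 3:
                  X         B         E         A
  init      0.09449   0.09296    0.2832    0.5889
  Δ       -0.003031  0.009092  0.003031  0.006061
  eq        0.09146     0.102    0.2862    0.5949
  solve Keq expr → x = 0.003031; check Q = 0.001177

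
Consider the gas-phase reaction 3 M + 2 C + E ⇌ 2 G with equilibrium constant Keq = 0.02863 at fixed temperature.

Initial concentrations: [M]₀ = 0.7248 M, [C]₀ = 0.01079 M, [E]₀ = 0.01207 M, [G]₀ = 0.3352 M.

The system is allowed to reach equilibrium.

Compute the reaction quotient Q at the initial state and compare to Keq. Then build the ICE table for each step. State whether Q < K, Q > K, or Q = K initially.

Q₀ = 2.0999e+05 vs Keq = 0.02863 ⇒ Q>K, reverse
Step 1:
                    M           C           E           G
  init         0.7248     0.01079     0.01207      0.3352
  Δ            0.4605       0.307      0.1535      -0.307
  eq            1.185      0.3178      0.1656     0.02823
  solve Keq expr → x = -0.1535; check Q = 0.02863

Q₀ = 2.0999e+05; Q > K (proceeds reverse)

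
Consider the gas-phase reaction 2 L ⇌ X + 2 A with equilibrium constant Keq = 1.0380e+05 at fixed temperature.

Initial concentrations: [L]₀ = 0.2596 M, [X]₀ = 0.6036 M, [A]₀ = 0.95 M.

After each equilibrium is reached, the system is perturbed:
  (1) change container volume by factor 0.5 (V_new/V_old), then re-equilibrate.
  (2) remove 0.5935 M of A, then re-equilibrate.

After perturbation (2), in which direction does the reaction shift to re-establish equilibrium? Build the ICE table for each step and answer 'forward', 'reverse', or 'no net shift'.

Q₀ = 8.083 vs Keq = 1.0380e+05 ⇒ Q<K, forward
Step 1:
                  L         X         A
  I          0.2596    0.6036      0.95
  C         -0.2564    0.1282    0.2564
  E        0.003203    0.7318     1.206
  solve Keq expr → x = 0.1282; check Q = 1.0380e+05
Then change container volume by factor 0.5 (V_new/V_old).
Step 2:
                  L         X         A
  I        0.006406     1.464     2.413
  C         0.00264  -0.00132  -0.00264
  E        0.009046     1.462      2.41
  solve Keq expr → x = -0.00132; check Q = 1.0380e+05
Then remove 0.5935 M of A.
Step 3:
                  L         X         A
  I        0.009046     1.462     1.817
  C       -0.002217  0.001108  0.002217
  E        0.006829     1.463     1.819
  solve Keq expr → x = 0.001108; check Q = 1.0380e+05

Direction: forward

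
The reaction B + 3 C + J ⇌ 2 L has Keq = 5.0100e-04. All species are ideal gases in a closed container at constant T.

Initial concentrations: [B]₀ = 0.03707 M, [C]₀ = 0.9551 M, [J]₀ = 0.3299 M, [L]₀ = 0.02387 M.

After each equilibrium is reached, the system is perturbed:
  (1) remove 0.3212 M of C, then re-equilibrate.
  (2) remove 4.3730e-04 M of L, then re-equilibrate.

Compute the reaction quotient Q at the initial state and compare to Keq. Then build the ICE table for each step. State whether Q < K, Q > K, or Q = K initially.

Q₀ = 0.05348; Q > K (proceeds reverse)

Q₀ = 0.05348 vs Keq = 5.0100e-04 ⇒ Q>K, reverse
Step 1:
                  B         C         J         L
  Initial   0.03707    0.9551    0.3299   0.02387
  Change    0.01054   0.03162   0.01054  -0.02108
  Equil     0.04761    0.9867    0.3404  0.002793
  solve Keq expr → x = -0.01054; check Q = 5.0100e-04
Then remove 0.3212 M of C.
Step 2:
                  B         C         J         L
  Initial   0.04761    0.6655    0.3404  0.002793
  Change  6.1403e-04  0.001842 6.1403e-04 -0.001228
  Equil     0.04822    0.6674    0.3411  0.001565
  solve Keq expr → x = -6.1403e-04; check Q = 5.0100e-04
Then remove 4.3730e-04 M of L.
Step 3:
                  B         C         J         L
  Initial   0.04822    0.6674    0.3411  0.001128
  Change  -2.1552e-04 -6.4656e-04 -2.1552e-04 4.3104e-04
  Equil     0.04801    0.6667    0.3408  0.001559
  solve Keq expr → x = 2.1552e-04; check Q = 5.0100e-04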